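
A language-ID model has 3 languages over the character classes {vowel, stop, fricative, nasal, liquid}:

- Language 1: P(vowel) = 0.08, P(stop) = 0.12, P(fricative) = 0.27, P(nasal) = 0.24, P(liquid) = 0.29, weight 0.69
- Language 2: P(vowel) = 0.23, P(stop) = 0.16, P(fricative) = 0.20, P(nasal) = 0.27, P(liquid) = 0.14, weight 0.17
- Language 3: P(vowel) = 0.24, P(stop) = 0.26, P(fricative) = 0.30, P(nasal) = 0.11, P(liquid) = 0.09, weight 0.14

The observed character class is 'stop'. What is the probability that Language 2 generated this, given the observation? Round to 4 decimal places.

0.1858

P(component k | x) = w_k·f_k(x) / marginal(x), where marginal(x) = Σ_j w_j·f_j(x).
Evaluate each component's likelihood at the observed value:
  p_1 = P(stop | comp) = 0.12
  p_2 = P(stop | comp) = 0.16
  p_3 = P(stop | comp) = 0.26
Unnormalised posteriors:
  w_1·p_1 = 0.69 × 0.12 = 0.0828
  w_2·p_2 = 0.17 × 0.16 = 0.0272
  w_3·p_3 = 0.14 × 0.26 = 0.0364
Normaliser: 0.0828 + 0.0272 + 0.0364 = 0.1464
Responsibility of Language 2: 0.0272 / 0.1464 ≈ 0.1858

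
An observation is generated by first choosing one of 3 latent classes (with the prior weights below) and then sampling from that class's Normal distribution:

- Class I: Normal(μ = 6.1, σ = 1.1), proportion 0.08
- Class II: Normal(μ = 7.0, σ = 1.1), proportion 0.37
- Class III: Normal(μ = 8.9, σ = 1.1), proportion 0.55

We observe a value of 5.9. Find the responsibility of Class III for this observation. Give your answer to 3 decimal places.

0.042

Apply Bayes' rule: the posterior for each component is proportional to its prior times its likelihood at x.
Evaluate each component's likelihood at the observed value:
  f_I = (1/(1.1·√(2π)))·exp(−(5.9−6.1)²/(2·1.1²)) = 0.362675·exp(-0.01653) = 0.356729
  f_II = (1/(1.1·√(2π)))·exp(−(5.9−7.0)²/(2·1.1²)) = 0.362675·exp(-0.50000) = 0.219973
  f_III = (1/(1.1·√(2π)))·exp(−(5.9−8.9)²/(2·1.1²)) = 0.362675·exp(-3.71901) = 0.00879777
Multiply by the mixture weights:
  P(Z=I)·f_I = 0.08 × 0.356729 = 0.0285384
  P(Z=II)·f_II = 0.37 × 0.219973 = 0.0813902
  P(Z=III)·f_III = 0.55 × 0.00879777 = 0.00483877
Denominator: 0.0285384 + 0.0813902 + 0.00483877 = 0.114767
So the posterior for Class III is 0.00483877 / 0.114767 ≈ 0.042.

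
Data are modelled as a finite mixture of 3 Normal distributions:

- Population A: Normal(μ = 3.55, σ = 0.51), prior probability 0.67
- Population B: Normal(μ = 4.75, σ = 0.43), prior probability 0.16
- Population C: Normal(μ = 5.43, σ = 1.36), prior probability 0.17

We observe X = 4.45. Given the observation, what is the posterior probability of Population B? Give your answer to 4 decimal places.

0.4387

The responsibility of component k is P(Z=k) f_k(x) divided by Σ_j P(Z=j) f_j(x).
Normal densities:
  L_A = 0.164855
  L_B = 0.727353
  L_C = 0.226265
Prior × likelihood for each component:
  P(Z=A)·L_A = 0.67 × 0.164855 = 0.110453
  P(Z=B)·L_B = 0.16 × 0.727353 = 0.116376
  P(Z=C)·L_C = 0.17 × 0.226265 = 0.0384651
Evidence: 0.110453 + 0.116376 + 0.0384651 = 0.265295
P(Population B | data) ≈ 0.4387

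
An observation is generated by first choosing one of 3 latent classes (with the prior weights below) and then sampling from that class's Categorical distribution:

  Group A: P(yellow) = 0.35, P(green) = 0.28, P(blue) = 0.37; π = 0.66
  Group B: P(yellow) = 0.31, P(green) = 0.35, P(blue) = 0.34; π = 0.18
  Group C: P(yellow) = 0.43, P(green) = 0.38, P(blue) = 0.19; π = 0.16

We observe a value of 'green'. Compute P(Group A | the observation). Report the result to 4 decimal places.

The responsibility of component k is π_k f_k(x) divided by Σ_j π_j f_j(x).
Categorical probabilities:
  f_A = 0.28
  f_B = 0.35
  f_C = 0.38
Multiply by the mixture weights:
  π_A·f_A = 0.66 × 0.28 = 0.1848
  π_B·f_B = 0.18 × 0.35 = 0.063
  π_C·f_C = 0.16 × 0.38 = 0.0608
Denominator: 0.1848 + 0.063 + 0.0608 = 0.3086
P(Group A | data) ≈ 0.5988

0.5988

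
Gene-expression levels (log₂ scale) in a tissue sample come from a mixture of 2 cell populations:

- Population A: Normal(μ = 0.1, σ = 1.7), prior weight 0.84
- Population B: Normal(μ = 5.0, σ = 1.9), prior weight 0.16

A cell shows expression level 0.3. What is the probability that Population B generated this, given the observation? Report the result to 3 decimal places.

By Bayes' theorem, P(k | x) = P(Z=k) f_k(x) / Σ_j P(Z=j) f_j(x).
Normal densities:
  p_A = 0.233054
  p_B = 0.00984936
Weight by the priors:
  P(Z=A)·p_A = 0.84 × 0.233054 = 0.195765
  P(Z=B)·p_B = 0.16 × 0.00984936 = 0.0015759
Marginal: 0.195765 + 0.0015759 = 0.197341
P(Population B | 0.3) = 0.0015759 / 0.197341 ≈ 0.008

0.008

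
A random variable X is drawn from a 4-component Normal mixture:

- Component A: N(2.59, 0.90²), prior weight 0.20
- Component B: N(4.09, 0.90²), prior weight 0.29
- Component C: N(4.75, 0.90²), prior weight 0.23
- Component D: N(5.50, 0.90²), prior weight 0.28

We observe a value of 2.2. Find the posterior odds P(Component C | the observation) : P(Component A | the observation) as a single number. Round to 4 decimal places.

0.0228

The posterior odds equal the prior odds times the likelihood ratio: (π_i/π_j)·(f_i(x)/f_j(x)).
Evaluate each component's likelihood at the observed value:
  p_A = 0.403545
  p_B = 0.0488707
  p_C = 0.00800678
  p_D = 0.000533634
Odds = (0.23/0.20) × (0.00800678/0.403545) = 1.15 × 0.0198411 ≈ 0.0228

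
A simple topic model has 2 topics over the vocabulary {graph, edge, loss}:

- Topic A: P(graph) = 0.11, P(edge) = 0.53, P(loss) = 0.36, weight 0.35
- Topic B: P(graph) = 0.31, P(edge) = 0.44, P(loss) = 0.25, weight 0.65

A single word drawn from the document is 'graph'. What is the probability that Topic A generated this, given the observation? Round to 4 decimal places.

0.1604

Apply Bayes' rule: the posterior for each component is proportional to its prior times its likelihood at x.
Categorical probabilities:
  p_A = P(graph | comp) = 0.11
  p_B = P(graph | comp) = 0.31
Weight by the priors:
  π_A·p_A = 0.35 × 0.11 = 0.0385
  π_B·p_B = 0.65 × 0.31 = 0.2015
Normaliser: 0.0385 + 0.2015 = 0.24
So the posterior for Topic A is 0.0385 / 0.24 ≈ 0.1604.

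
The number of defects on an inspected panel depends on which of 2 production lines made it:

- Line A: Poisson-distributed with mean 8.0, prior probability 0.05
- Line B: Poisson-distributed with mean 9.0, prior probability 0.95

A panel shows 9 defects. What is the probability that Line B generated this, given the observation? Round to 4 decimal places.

0.9528

The responsibility of component k is P(Z=k) f_k(x) divided by Σ_j P(Z=j) f_j(x).
Poisson probabilities:
  f_A = e^(−8.0)·8.0^9/9! = 0.124077
  f_B = e^(−9.0)·9.0^9/9! = 0.131756
Prior × likelihood for each component:
  P(Z=A)·f_A = 0.05 × 0.124077 = 0.00620385
  P(Z=B)·f_B = 0.95 × 0.131756 = 0.125168
Evidence: 0.00620385 + 0.125168 = 0.131372
P(Line B | 9 defects) ≈ 0.9528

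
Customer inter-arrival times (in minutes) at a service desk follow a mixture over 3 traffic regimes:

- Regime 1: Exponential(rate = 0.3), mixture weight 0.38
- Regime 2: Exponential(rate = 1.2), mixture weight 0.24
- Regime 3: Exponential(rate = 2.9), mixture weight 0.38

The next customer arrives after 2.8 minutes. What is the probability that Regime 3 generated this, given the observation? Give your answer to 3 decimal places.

0.006

P(component k | x) = π_k·f_k(x) / marginal(x), where marginal(x) = Σ_j π_j·f_j(x).
Exponential densities:
  L_1 = 0.3·e^(−0.3·2.8) = 0.3·e^(−0.8400) = 0.129513
  L_2 = 1.2·e^(−1.2·2.8) = 1.2·e^(−3.3600) = 0.0416823
  L_3 = 2.9·e^(−2.9·2.8) = 2.9·e^(−8.1200) = 0.000862833
Unnormalised posteriors:
  π_1·L_1 = 0.38 × 0.129513 = 0.049215
  π_2·L_2 = 0.24 × 0.0416823 = 0.0100038
  π_3·L_3 = 0.38 × 0.000862833 = 0.000327877
Normaliser: 0.049215 + 0.0100038 + 0.000327877 = 0.0595466
P(Regime 3 | data) = 0.000327877 / 0.0595466 ≈ 0.006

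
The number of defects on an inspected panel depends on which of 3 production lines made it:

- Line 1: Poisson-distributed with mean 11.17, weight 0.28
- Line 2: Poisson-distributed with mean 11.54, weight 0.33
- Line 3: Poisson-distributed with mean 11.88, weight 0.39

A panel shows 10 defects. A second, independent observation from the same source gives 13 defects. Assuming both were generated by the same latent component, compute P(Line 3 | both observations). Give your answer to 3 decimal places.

P(component k | x) = P(Z=k)·f_k(x) / marginal(x), where marginal(x) = Σ_j P(Z=j)·f_j(x).
Since both observations come from the same component, the likelihood for component k is f_k(x₁)·f_k(x₂).
  L_1 = [e^(−11.17)·11.17^10/10! = 0.117408] × [0.0953546] = 0.0111954
  L_2 = [e^(−11.54)·11.54^10/10! = 0.112341] × [0.100609] = 0.0113025
  L_3 = [e^(−11.88)·11.88^10/10! = 0.106901] × [0.104452] = 0.011166
Prior × likelihood for each component:
  P(Z=1)·L_1 = 0.28 × 0.0111954 = 0.00313472
  P(Z=2)·L_2 = 0.33 × 0.0113025 = 0.00372982
  P(Z=3)·L_3 = 0.39 × 0.011166 = 0.00435474
Evidence: 0.00313472 + 0.00372982 + 0.00435474 = 0.0112193
P(Line 3 | x) = 0.00435474 / 0.0112193 ≈ 0.388

0.388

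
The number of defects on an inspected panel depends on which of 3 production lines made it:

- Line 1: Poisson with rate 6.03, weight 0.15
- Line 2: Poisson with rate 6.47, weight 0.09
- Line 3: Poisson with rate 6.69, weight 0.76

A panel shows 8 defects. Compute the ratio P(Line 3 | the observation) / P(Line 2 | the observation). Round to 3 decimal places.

Posterior odds = (π_i f_i(x)) / (π_j f_j(x)); the normalising sum cancels.
Component likelihoods at x = 8 defects:
  L_1 = 0.104285
  L_2 = 0.117985
  L_3 = 0.123725
Odds = (0.76/0.09) × (0.123725/0.117985) = 8.44444 × 1.04865 ≈ 8.855

8.855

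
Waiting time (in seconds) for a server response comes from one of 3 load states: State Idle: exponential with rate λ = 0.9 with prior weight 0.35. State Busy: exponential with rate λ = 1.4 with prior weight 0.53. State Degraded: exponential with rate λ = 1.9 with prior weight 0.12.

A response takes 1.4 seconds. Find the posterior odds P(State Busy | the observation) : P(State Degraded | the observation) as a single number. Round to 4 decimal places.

Only the two components matter; the odds are (w_i f_i(x)) / (w_j f_j(x)).
Component likelihoods at x = 1.4 seconds:
  f_Idle = 0.255289
  f_Busy = 0.197202
  f_Degraded = 0.132902
0.104517 / 0.0159482 ≈ 6.5535

6.5535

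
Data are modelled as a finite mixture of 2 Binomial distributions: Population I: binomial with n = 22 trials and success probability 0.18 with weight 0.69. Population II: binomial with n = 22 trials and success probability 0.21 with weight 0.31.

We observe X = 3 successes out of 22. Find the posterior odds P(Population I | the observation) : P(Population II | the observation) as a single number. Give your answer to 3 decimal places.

Posterior odds = (π_i f_i(x)) / (π_j f_j(x)); the normalising sum cancels.
Binomial probabilities:
  f_I = C(22,3)·0.18^3·0.82^19 = 1540·0.005832·0.023039 = 0.20692
  f_II = C(22,3)·0.21^3·0.79^19 = 1540·0.009261·0.0113479 = 0.161843
Odds = (0.69/0.31) × (0.20692/0.161843) = 2.22581 × 1.27852 ≈ 2.846

2.846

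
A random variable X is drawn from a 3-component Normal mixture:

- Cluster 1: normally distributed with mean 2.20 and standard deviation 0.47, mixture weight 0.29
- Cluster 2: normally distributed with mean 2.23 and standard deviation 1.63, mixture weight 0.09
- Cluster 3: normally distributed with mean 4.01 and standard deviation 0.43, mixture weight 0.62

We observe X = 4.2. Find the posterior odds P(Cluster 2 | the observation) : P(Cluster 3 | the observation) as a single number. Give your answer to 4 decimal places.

0.0203

Only the two components matter; the odds are (π_i f_i(x)) / (π_j f_j(x)).
Evaluate each component's likelihood at the observed value:
  p_1 = (1/(0.47·√(2π)))·exp(−(4.2−2.20)²/(2·0.47²)) = 0.848813·exp(-9.05387) = 9.92582e-05
  p_2 = (1/(1.63·√(2π)))·exp(−(4.2−2.23)²/(2·1.63²)) = 0.244750·exp(-0.73034) = 0.117907
  p_3 = (1/(0.43·√(2π)))·exp(−(4.2−4.01)²/(2·0.43²)) = 0.927773·exp(-0.09762) = 0.841484
Posterior odds = (π_2·p_2) / (π_3·p_3) = (0.09·0.117907) / (0.62·0.841484) = 0.0106116 / 0.52172 ≈ 0.0203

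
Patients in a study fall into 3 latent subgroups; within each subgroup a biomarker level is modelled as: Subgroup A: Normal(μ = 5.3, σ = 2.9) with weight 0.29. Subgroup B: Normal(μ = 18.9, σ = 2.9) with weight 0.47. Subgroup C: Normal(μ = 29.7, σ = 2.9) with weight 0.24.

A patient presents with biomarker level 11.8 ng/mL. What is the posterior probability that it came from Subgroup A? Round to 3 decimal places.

Apply Bayes' rule: the posterior for each component is proportional to its prior times its likelihood at x.
Evaluate each component's likelihood at the observed value:
  f_A = 0.0111587
  f_B = 0.00686941
  f_C = 7.33645e-10
Multiply by the mixture weights:
  π_A·f_A = 0.29 × 0.0111587 = 0.00323601
  π_B·f_B = 0.47 × 0.00686941 = 0.00322862
  π_C·f_C = 0.24 × 7.33645e-10 = 1.76075e-10
Sum: 0.00323601 + 0.00322862 + 1.76075e-10 = 0.00646463
So the posterior for Subgroup A is 0.00323601 / 0.00646463 ≈ 0.501.

0.501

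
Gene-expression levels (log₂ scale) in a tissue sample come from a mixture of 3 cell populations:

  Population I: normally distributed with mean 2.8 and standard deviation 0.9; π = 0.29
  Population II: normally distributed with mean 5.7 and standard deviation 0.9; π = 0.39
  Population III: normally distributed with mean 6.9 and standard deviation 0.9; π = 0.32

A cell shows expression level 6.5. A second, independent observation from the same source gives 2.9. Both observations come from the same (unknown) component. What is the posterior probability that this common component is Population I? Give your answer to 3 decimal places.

P(component k | x) = w_k·f_k(x) / marginal(x), where marginal(x) = Σ_j w_j·f_j(x).
Since both observations come from the same component, the likelihood for component k is f_k(x₁)·f_k(x₂).
  p_I = [9.4757e-05] × [0.440541] = 4.17444e-05
  p_II = [0.298603] × [0.00350668] = 0.00104711
  p_III = [0.401582] × [2.27688e-05] = 9.14352e-06
Unnormalised posteriors:
  w_I·p_I = 0.29 × 4.17444e-05 = 1.21059e-05
  w_II·p_II = 0.39 × 0.00104711 = 0.000408372
  w_III·p_III = 0.32 × 9.14352e-06 = 2.92593e-06
Evidence: 1.21059e-05 + 0.000408372 + 2.92593e-06 = 0.000423404
P(Population I | data) ≈ 0.029

0.029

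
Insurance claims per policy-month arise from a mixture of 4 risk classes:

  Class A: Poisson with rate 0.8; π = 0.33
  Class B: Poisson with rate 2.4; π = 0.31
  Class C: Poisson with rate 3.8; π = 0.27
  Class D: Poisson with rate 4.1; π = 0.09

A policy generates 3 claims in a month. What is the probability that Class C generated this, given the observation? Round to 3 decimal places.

The responsibility of component k is w_k f_k(x) divided by Σ_j w_j f_j(x).
Component likelihoods at x = 3 claims:
  f_A = 0.0383427
  f_B = 0.209014
  f_C = 0.204588
  f_D = 0.190368
Prior × likelihood for each component:
  w_A·f_A = 0.33 × 0.0383427 = 0.0126531
  w_B·f_B = 0.31 × 0.209014 = 0.0647944
  w_C·f_C = 0.27 × 0.204588 = 0.0552388
  w_D·f_D = 0.09 × 0.190368 = 0.0171331
Marginal: 0.0126531 + 0.0647944 + 0.0552388 + 0.0171331 = 0.149819
So the posterior for Class C is 0.0552388 / 0.149819 ≈ 0.369.

0.369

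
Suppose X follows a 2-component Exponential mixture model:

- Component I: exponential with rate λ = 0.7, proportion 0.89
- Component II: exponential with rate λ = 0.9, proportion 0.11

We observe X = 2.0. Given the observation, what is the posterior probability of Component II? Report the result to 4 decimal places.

The responsibility of component k is w_k f_k(x) divided by Σ_j w_j f_j(x).
Evaluate each component's likelihood at the observed value:
  L_I = 0.172618
  L_II = 0.148769
Multiply by the mixture weights:
  w_I·L_I = 0.89 × 0.172618 = 0.15363
  w_II·L_II = 0.11 × 0.148769 = 0.0163646
Marginal: 0.15363 + 0.0163646 = 0.169994
P(Component II | the observation) = 0.0163646 / 0.169994 ≈ 0.0963

0.0963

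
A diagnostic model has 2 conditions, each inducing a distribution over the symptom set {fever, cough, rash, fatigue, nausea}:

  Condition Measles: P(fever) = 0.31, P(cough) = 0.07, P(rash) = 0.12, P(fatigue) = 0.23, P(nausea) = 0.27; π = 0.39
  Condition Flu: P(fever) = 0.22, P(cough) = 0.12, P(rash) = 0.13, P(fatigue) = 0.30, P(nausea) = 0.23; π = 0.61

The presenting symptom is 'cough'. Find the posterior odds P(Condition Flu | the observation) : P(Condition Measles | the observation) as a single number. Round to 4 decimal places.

Posterior odds = (w_i f_i(x)) / (w_j f_j(x)); the normalising sum cancels.
Component likelihoods at x = 'cough':
  p_Measles = 0.07
  p_Flu = 0.12
Posterior odds = (w_Flu·p_Flu) / (w_Measles·p_Measles) = (0.61·0.12) / (0.39·0.07) = 0.0732 / 0.0273 ≈ 2.6813

2.6813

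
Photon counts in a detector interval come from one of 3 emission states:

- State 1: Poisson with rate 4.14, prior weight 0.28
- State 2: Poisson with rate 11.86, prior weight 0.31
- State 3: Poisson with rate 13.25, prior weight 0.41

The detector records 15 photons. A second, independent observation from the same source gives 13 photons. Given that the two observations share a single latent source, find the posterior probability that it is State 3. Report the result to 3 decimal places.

By Bayes' theorem, P(k | x) = w_k f_k(x) / Σ_j w_j f_j(x).
Since both observations come from the same component, the likelihood for component k is f_k(x₁)·f_k(x₂).
  p_1 = [e^(−4.14)·4.14^15/15! = 2.19041e-05] × [0.000268377] = 5.87856e-09
  p_2 = [e^(−11.86)·11.86^15/15! = 0.0698294] × [0.104253] = 0.00727991
  p_3 = [e^(−13.25)·13.25^15/15! = 0.0916931] × [0.109679] = 0.0100568
Unnormalised posteriors:
  w_1·p_1 = 0.28 × 5.87856e-09 = 1.646e-09
  w_2·p_2 = 0.31 × 0.00727991 = 0.00225677
  w_3·p_3 = 0.41 × 0.0100568 = 0.0041233
Sum: 1.646e-09 + 0.00225677 + 0.0041233 = 0.00638007
Responsibility of State 3: 0.0041233 / 0.00638007 ≈ 0.646

0.646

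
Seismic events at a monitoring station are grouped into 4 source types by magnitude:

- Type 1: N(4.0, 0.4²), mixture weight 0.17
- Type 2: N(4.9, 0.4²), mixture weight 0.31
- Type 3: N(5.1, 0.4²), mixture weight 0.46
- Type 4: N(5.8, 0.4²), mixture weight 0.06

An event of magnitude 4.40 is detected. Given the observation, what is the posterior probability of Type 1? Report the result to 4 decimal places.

The responsibility of component k is P(Z=k) f_k(x) divided by Σ_j P(Z=j) f_j(x).
Component likelihoods at x = 4.40:
  p_1 = (1/(0.4·√(2π)))·exp(−(4.40−4.0)²/(2·0.4²)) = 0.997356·exp(-0.50000) = 0.604927
  p_2 = (1/(0.4·√(2π)))·exp(−(4.40−4.9)²/(2·0.4²)) = 0.997356·exp(-0.78125) = 0.456623
  p_3 = (1/(0.4·√(2π)))·exp(−(4.40−5.1)²/(2·0.4²)) = 0.997356·exp(-1.53125) = 0.215693
  p_4 = (1/(0.4·√(2π)))·exp(−(4.40−5.8)²/(2·0.4²)) = 0.997356·exp(-6.12500) = 0.00218171
Weight by the priors:
  P(Z=1)·p_1 = 0.17 × 0.604927 = 0.102838
  P(Z=2)·p_2 = 0.31 × 0.456623 = 0.141553
  P(Z=3)·p_3 = 0.46 × 0.215693 = 0.0992189
  P(Z=4)·p_4 = 0.06 × 0.00218171 = 0.000130902
Marginal: 0.102838 + 0.141553 + 0.0992189 + 0.000130902 = 0.34374
So the posterior for Type 1 is 0.102838 / 0.34374 ≈ 0.2992.

0.2992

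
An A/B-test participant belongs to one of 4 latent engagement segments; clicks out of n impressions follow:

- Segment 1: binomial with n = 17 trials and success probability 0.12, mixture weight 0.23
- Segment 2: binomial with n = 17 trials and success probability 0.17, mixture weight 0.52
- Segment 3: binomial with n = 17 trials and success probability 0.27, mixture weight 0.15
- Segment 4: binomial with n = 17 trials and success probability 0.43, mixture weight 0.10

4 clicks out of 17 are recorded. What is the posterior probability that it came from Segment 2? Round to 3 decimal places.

P(component k | x) = π_k·f_k(x) / marginal(x), where marginal(x) = Σ_j π_j·f_j(x).
Binomial probabilities:
  L_1 = 0.0936649
  L_2 = 0.176355
  L_3 = 0.21146
  L_4 = 0.0545537
Unnormalised posteriors:
  π_1·L_1 = 0.23 × 0.0936649 = 0.0215429
  π_2·L_2 = 0.52 × 0.176355 = 0.0917046
  π_3·L_3 = 0.15 × 0.21146 = 0.0317191
  π_4·L_4 = 0.10 × 0.0545537 = 0.00545537
Evidence: 0.0215429 + 0.0917046 + 0.0317191 + 0.00545537 = 0.150422
Responsibility of Segment 2: 0.0917046 / 0.150422 ≈ 0.610

0.610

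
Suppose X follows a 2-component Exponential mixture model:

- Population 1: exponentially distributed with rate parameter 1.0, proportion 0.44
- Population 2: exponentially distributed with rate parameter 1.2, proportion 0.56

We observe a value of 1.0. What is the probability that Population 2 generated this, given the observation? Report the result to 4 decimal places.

0.5556

Apply Bayes' rule: the posterior for each component is proportional to its prior times its likelihood at x.
Evaluate each component's likelihood at the observed value:
  L_1 = 1.0·e^(−1.0·1.0) = 1.0·e^(−1.0000) = 0.367879
  L_2 = 1.2·e^(−1.2·1.0) = 1.2·e^(−1.2000) = 0.361433
Prior × likelihood for each component:
  w_1·L_1 = 0.44 × 0.367879 = 0.161867
  w_2·L_2 = 0.56 × 0.361433 = 0.202403
Evidence: 0.161867 + 0.202403 = 0.364269
Responsibility of Population 2: 0.202403 / 0.364269 ≈ 0.5556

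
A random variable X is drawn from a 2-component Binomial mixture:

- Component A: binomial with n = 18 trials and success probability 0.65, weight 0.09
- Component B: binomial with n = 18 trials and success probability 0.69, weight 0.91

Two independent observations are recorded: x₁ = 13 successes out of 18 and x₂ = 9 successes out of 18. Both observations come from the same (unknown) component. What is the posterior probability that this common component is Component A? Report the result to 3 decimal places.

0.127

By Bayes' theorem, P(k | x) = w_k f_k(x) / Σ_j w_j f_j(x).
Since both observations come from the same component, the likelihood for component k is f_k(x₁)·f_k(x₂).
  f_A = [C(18,13)·0.65^13·0.35^5 = 8568·0.00369721·0.00525219 = 0.166377] × [0.0793684] = 0.0132051
  f_B = [C(18,13)·0.69^13·0.31^5 = 8568·0.00803597·0.00286292 = 0.197118] × [0.0455735] = 0.00898335
Unnormalised posteriors:
  w_A·f_A = 0.09 × 0.0132051 = 0.00118846
  w_B·f_B = 0.91 × 0.00898335 = 0.00817484
Evidence: 0.00118846 + 0.00817484 = 0.0093633
So the posterior for Component A is 0.00118846 / 0.0093633 ≈ 0.127.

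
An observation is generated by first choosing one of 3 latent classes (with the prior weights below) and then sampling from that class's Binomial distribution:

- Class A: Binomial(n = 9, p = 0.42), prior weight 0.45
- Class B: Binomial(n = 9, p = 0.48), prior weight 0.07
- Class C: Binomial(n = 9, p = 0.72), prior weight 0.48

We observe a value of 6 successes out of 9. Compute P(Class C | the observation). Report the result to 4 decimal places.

0.7091

By Bayes' theorem, P(k | x) = π_k f_k(x) / Σ_j π_j f_j(x).
Component likelihoods at x = 6 successes out of 9:
  p_A = 0.089962
  p_B = 0.144456
  p_C = 0.256891
Unnormalised posteriors:
  π_A·p_A = 0.45 × 0.089962 = 0.0404829
  π_B·p_B = 0.07 × 0.144456 = 0.0101119
  π_C·p_C = 0.48 × 0.256891 = 0.123308
Sum: 0.0404829 + 0.0101119 + 0.123308 = 0.173902
P(Class C | data) = 0.123308 / 0.173902 ≈ 0.7091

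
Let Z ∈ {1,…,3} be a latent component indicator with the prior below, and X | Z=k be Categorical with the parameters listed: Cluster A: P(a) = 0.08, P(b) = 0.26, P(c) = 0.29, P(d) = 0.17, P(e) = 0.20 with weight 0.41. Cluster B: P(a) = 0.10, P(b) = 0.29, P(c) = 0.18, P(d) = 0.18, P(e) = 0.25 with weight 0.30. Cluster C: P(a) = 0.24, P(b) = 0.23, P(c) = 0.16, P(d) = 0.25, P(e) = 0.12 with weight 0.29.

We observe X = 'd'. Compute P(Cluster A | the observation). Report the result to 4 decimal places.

P(component k | x) = π_k·f_k(x) / marginal(x), where marginal(x) = Σ_j π_j·f_j(x).
Categorical probabilities:
  p_A = 0.17
  p_B = 0.18
  p_C = 0.25
Unnormalised posteriors:
  π_A·p_A = 0.41 × 0.17 = 0.0697
  π_B·p_B = 0.30 × 0.18 = 0.054
  π_C·p_C = 0.29 × 0.25 = 0.0725
Sum: 0.0697 + 0.054 + 0.0725 = 0.1962
P(Cluster A | x) = 0.0697 / 0.1962 ≈ 0.3552

0.3552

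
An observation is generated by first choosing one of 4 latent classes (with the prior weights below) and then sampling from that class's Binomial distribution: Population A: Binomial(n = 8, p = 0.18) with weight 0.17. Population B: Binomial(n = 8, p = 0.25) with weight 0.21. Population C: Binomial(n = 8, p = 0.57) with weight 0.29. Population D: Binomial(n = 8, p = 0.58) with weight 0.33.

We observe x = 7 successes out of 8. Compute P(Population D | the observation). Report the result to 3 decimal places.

P(component k | x) = π_k·f_k(x) / marginal(x), where marginal(x) = Σ_j π_j·f_j(x).
Binomial probabilities:
  p_A = C(8,7)·0.18^7·0.82^1 = 8·6.1222e-06·0.82 = 4.01616e-05
  p_B = C(8,7)·0.25^7·0.75^1 = 8·6.10352e-05·0.75 = 0.000366211
  p_C = C(8,7)·0.57^7·0.43^1 = 8·0.019549·0.43 = 0.0672485
  p_D = C(8,7)·0.58^7·0.42^1 = 8·0.0220798·0.42 = 0.0741883
Weight by the priors:
  π_A·p_A = 0.17 × 4.01616e-05 = 6.82748e-06
  π_B·p_B = 0.21 × 0.000366211 = 7.69043e-05
  π_C·p_C = 0.29 × 0.0672485 = 0.0195021
  π_D·p_D = 0.33 × 0.0741883 = 0.0244821
Normaliser: 6.82748e-06 + 7.69043e-05 + 0.0195021 + 0.0244821 = 0.0440679
P(Population D | the observation) ≈ 0.556

0.556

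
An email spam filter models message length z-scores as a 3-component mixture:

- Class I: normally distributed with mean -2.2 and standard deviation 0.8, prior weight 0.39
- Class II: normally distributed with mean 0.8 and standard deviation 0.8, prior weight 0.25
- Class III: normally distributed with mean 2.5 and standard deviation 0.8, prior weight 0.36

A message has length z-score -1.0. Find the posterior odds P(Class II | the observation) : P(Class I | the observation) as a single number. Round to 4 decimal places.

0.1571

Only the two components matter; the odds are (π_i f_i(x)) / (π_j f_j(x)).
Component likelihoods at x = -1.0:
  L_I = (1/(0.8·√(2π)))·exp(−(-1.0−-2.2)²/(2·0.8²)) = 0.498678·exp(-1.12500) = 0.161897
  L_II = (1/(0.8·√(2π)))·exp(−(-1.0−0.8)²/(2·0.8²)) = 0.498678·exp(-2.53125) = 0.0396746
  L_III = (1/(0.8·√(2π)))·exp(−(-1.0−2.5)²/(2·0.8²)) = 0.498678·exp(-9.57031) = 3.47925e-05
0.00991864 / 0.0631398 ≈ 0.1571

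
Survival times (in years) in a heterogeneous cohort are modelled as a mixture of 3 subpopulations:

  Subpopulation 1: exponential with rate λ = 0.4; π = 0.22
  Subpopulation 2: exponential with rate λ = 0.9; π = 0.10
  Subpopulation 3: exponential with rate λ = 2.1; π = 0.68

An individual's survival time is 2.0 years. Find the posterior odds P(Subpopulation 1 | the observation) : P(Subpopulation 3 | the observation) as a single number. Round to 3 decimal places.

The posterior odds equal the prior odds times the likelihood ratio: (P(Z=i)/P(Z=j))·(f_i(x)/f_j(x)).
Exponential densities:
  L_1 = 0.179732
  L_2 = 0.148769
  L_3 = 0.0314907
Odds = (0.22/0.68) × (0.179732/0.0314907) = 0.323529 × 5.70745 ≈ 1.847

1.847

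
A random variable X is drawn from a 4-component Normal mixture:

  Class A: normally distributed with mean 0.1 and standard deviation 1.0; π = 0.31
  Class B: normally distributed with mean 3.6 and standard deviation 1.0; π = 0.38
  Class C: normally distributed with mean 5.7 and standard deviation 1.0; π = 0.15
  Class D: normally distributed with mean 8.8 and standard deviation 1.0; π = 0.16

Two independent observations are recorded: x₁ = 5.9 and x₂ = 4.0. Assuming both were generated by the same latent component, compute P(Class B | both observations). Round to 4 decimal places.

By Bayes' theorem, P(k | x) = π_k f_k(x) / Σ_j π_j f_j(x).
Since both observations come from the same component, the likelihood for component k is f_k(x₁)·f_k(x₂).
  f_A = [(1/(1.0·√(2π)))·exp(−(5.9−0.1)²/(2·1.0²)) = 0.398942·exp(-16.82000) = 1.97732e-08] × [0.000198655] = 3.92805e-12
  f_B = [(1/(1.0·√(2π)))·exp(−(5.9−3.6)²/(2·1.0²)) = 0.398942·exp(-2.64500) = 0.028327] × [0.36827] = 0.010432
  f_C = [(1/(1.0·√(2π)))·exp(−(5.9−5.7)²/(2·1.0²)) = 0.398942·exp(-0.02000) = 0.391043] × [0.0940491] = 0.0367772
  f_D = [(1/(1.0·√(2π)))·exp(−(5.9−8.8)²/(2·1.0²)) = 0.398942·exp(-4.20500) = 0.00595253] × [3.9613e-06] = 2.35798e-08
Prior × likelihood for each component:
  π_A·f_A = 0.31 × 3.92805e-12 = 1.2177e-12
  π_B·f_B = 0.38 × 0.010432 = 0.00396416
  π_C·f_C = 0.15 × 0.0367772 = 0.00551658
  π_D·f_D = 0.16 × 2.35798e-08 = 3.77276e-09
Marginal: 1.2177e-12 + 0.00396416 + 0.00551658 + 3.77276e-09 = 0.00948075
Responsibility of Class B: 0.00396416 / 0.00948075 ≈ 0.4181

0.4181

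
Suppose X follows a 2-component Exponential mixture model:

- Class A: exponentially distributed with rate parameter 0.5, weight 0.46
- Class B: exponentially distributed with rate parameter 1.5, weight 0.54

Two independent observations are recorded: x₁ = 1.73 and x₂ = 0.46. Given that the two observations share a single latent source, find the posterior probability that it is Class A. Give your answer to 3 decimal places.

0.458

Posterior ∝ prior × likelihood, so P(k | x) ∝ π_k f_k(x); normalise over all components.
Since both observations come from the same component, the likelihood for component k is f_k(x₁)·f_k(x₂).
  p_A = [0.5·e^(−0.5·1.73) = 0.5·e^(−0.8650) = 0.210526] × [0.397267] = 0.0836349
  p_B = [1.5·e^(−1.5·1.73) = 1.5·e^(−2.5950) = 0.111969] × [0.752364] = 0.0842413
Weight by the priors:
  π_A·p_A = 0.46 × 0.0836349 = 0.0384721
  π_B·p_B = 0.54 × 0.0842413 = 0.0454903
Marginal: 0.0384721 + 0.0454903 = 0.0839624
P(Class A | x) ≈ 0.458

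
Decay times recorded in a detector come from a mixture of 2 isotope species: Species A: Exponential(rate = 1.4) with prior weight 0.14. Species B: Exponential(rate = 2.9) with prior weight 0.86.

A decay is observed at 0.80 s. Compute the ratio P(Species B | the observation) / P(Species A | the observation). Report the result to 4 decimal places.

3.8325

Since P(k|x) ∝ P(Z=k) f_k(x), the posterior odds are P(Z=i) f_i(x) / (P(Z=j) f_j(x)).
Exponential densities:
  p_A = 0.456792
  p_B = 0.284993
Posterior odds = (P(Z=B)·p_B) / (P(Z=A)·p_A) = (0.86·0.284993) / (0.14·0.456792) = 0.245094 / 0.0639508 ≈ 3.8325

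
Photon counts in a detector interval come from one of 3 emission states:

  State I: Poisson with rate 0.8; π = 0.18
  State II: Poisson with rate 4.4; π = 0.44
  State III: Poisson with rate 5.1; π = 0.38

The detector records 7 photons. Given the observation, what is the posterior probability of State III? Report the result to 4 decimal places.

Posterior ∝ prior × likelihood, so P(k | x) ∝ w_k f_k(x); normalise over all components.
Component likelihoods at x = 7 photons:
  L_I = e^(−0.8)·0.8^7/7! = 1.86966e-05
  L_II = e^(−4.4)·4.4^7/7! = 0.0777754
  L_III = e^(−5.1)·5.1^7/7! = 0.108557
Unnormalised posteriors:
  w_I·L_I = 0.18 × 1.86966e-05 = 3.3654e-06
  w_II·L_II = 0.44 × 0.0777754 = 0.0342212
  w_III·L_III = 0.38 × 0.108557 = 0.0412518
Denominator: 3.3654e-06 + 0.0342212 + 0.0412518 = 0.0754763
P(State III | 7 photons) ≈ 0.5466

0.5466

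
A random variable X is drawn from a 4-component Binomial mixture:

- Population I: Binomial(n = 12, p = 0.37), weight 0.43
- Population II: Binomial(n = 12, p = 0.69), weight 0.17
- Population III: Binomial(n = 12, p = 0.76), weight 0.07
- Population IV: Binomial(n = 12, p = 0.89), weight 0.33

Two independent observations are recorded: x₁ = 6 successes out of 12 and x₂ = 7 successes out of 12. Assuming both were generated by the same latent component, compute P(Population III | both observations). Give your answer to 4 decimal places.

0.0293

P(component k | x) = w_k·f_k(x) / marginal(x), where marginal(x) = Σ_j w_j·f_j(x).
Since both observations come from the same component, the likelihood for component k is f_k(x₁)·f_k(x₂).
  f_I = [C(12,6)·0.37^6·0.63^6 = 924·0.00256573·0.0625235 = 0.148226] × [0.0746174] = 0.0110603
  f_II = [C(12,6)·0.69^6·0.31^6 = 924·0.107918·0.000887504 = 0.0884987] × [0.168841] = 0.0149422
  f_III = [C(12,6)·0.76^6·0.24^6 = 924·0.1927·0.000191103 = 0.0340268] × [0.0923584] = 0.00314266
  f_IV = [C(12,6)·0.89^6·0.11^6 = 924·0.496981·1.77156e-06 = 0.00081352] × [0.00564181] = 4.58973e-06
Weight by the priors:
  w_I·f_I = 0.43 × 0.0110603 = 0.00475591
  w_II·f_II = 0.17 × 0.0149422 = 0.00254017
  w_III·f_III = 0.07 × 0.00314266 = 0.000219986
  w_IV·f_IV = 0.33 × 4.58973e-06 = 1.51461e-06
Sum: 0.00475591 + 0.00254017 + 0.000219986 + 1.51461e-06 = 0.00751759
Responsibility of Population III: 0.000219986 / 0.00751759 ≈ 0.0293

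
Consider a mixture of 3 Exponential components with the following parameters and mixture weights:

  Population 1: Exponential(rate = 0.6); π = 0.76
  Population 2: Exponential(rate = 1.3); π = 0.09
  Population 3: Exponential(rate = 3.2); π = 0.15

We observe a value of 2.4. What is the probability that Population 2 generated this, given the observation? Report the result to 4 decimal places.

0.0455

P(component k | x) = w_k·f_k(x) / marginal(x), where marginal(x) = Σ_j w_j·f_j(x).
Evaluate each component's likelihood at the observed value:
  L_1 = 0.6·e^(−0.6·2.4) = 0.6·e^(−1.4400) = 0.142157
  L_2 = 1.3·e^(−1.3·2.4) = 1.3·e^(−3.1200) = 0.0574043
  L_3 = 3.2·e^(−3.2·2.4) = 3.2·e^(−7.6800) = 0.00147832
Multiply by the mixture weights:
  w_1·L_1 = 0.76 × 0.142157 = 0.108039
  w_2·L_2 = 0.09 × 0.0574043 = 0.00516639
  w_3·L_3 = 0.15 × 0.00147832 = 0.000221748
Marginal: 0.108039 + 0.00516639 + 0.000221748 = 0.113427
Responsibility of Population 2: 0.00516639 / 0.113427 ≈ 0.0455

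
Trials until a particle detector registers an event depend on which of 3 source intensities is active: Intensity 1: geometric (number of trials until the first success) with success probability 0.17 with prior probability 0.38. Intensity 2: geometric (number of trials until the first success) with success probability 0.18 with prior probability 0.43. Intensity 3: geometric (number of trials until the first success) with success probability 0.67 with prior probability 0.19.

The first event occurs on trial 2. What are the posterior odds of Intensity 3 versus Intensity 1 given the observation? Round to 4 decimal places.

0.7835

The posterior odds equal the prior odds times the likelihood ratio: (P(Z=i)/P(Z=j))·(f_i(x)/f_j(x)).
Component likelihoods at x = 2:
  p_1 = 0.17·(1−0.17)^1 = 0.17·0.83 = 0.1411
  p_2 = 0.18·(1−0.18)^1 = 0.18·0.82 = 0.1476
  p_3 = 0.67·(1−0.67)^1 = 0.67·0.33 = 0.2211
Odds = (0.19/0.38) × (0.2211/0.1411) = 0.5 × 1.56697 ≈ 0.7835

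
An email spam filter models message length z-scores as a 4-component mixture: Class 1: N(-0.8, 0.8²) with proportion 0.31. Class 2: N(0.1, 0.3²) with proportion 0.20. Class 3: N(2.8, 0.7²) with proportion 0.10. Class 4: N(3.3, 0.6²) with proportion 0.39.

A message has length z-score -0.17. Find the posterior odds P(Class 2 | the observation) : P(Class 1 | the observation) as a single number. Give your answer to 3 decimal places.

1.565

Only the two components matter; the odds are (π_i f_i(x)) / (π_j f_j(x)).
Component likelihoods at x = -0.17:
  p_1 = (1/(0.8·√(2π)))·exp(−(-0.17−-0.8)²/(2·0.8²)) = 0.498678·exp(-0.31008) = 0.365725
  p_2 = (1/(0.3·√(2π)))·exp(−(-0.17−0.1)²/(2·0.3²)) = 1.329808·exp(-0.40500) = 0.886951
  p_3 = (1/(0.7·√(2π)))·exp(−(-0.17−2.8)²/(2·0.7²)) = 0.569918·exp(-9.00092) = 7.02689e-05
  p_4 = (1/(0.6·√(2π)))·exp(−(-0.17−3.3)²/(2·0.6²)) = 0.664904·exp(-16.72347) = 3.6295e-08
Posterior odds = (π_2·p_2) / (π_1·p_1) = (0.20·0.886951) / (0.31·0.365725) = 0.17739 / 0.113375 ≈ 1.565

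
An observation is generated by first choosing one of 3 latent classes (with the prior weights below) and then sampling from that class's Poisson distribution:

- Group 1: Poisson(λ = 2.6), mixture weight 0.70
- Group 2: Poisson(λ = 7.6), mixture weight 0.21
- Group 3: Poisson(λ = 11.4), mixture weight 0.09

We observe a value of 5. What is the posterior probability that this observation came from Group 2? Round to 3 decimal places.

0.295

By Bayes' theorem, P(k | x) = π_k f_k(x) / Σ_j π_j f_j(x).
Component likelihoods at x = 5:
  p_1 = 0.0735394
  p_2 = 0.105742
  p_3 = 0.0179633
Prior × likelihood for each component:
  π_1·p_1 = 0.70 × 0.0735394 = 0.0514776
  π_2·p_2 = 0.21 × 0.105742 = 0.0222059
  π_3·p_3 = 0.09 × 0.0179633 = 0.0016167
Denominator: 0.0514776 + 0.0222059 + 0.0016167 = 0.0753001
So the posterior for Group 2 is 0.0222059 / 0.0753001 ≈ 0.295.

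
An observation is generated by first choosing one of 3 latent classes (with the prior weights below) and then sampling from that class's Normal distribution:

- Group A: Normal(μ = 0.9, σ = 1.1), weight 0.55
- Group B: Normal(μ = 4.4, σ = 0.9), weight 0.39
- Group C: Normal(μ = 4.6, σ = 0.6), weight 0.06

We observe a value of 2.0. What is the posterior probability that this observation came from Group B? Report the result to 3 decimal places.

0.039

Apply Bayes' rule: the posterior for each component is proportional to its prior times its likelihood at x.
Evaluate each component's likelihood at the observed value:
  f_A = 0.219973
  f_B = 0.0126622
  f_C = 5.56181e-05
Unnormalised posteriors:
  w_A·f_A = 0.55 × 0.219973 = 0.120985
  w_B·f_B = 0.39 × 0.0126622 = 0.00493826
  w_C·f_C = 0.06 × 5.56181e-05 = 3.33709e-06
Denominator: 0.120985 + 0.00493826 + 3.33709e-06 = 0.125927
P(Group B | the observation) = 0.00493826 / 0.125927 ≈ 0.039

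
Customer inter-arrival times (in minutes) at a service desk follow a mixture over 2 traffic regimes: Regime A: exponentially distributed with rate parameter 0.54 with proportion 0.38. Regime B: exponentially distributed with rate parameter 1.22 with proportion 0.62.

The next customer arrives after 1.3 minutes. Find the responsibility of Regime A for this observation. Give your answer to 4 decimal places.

Posterior ∝ prior × likelihood, so P(k | x) ∝ π_k f_k(x); normalise over all components.
Evaluate each component's likelihood at the observed value:
  p_A = 0.54·e^(−0.54·1.3) = 0.54·e^(−0.7020) = 0.26762
  p_B = 1.22·e^(−1.22·1.3) = 1.22·e^(−1.5860) = 0.249786
Weight by the priors:
  π_A·p_A = 0.38 × 0.26762 = 0.101696
  π_B·p_B = 0.62 × 0.249786 = 0.154868
Evidence: 0.101696 + 0.154868 = 0.256563
P(Regime A | 1.3 minutes) ≈ 0.3964

0.3964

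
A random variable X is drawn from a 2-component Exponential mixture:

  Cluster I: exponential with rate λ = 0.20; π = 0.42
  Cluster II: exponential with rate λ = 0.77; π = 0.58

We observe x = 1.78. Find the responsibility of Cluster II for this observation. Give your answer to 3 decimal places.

The responsibility of component k is π_k f_k(x) divided by Σ_j π_j f_j(x).
Exponential densities:
  p_I = 0.20·e^(−0.20·1.78) = 0.20·e^(−0.3560) = 0.140095
  p_II = 0.77·e^(−0.77·1.78) = 0.77·e^(−1.3706) = 0.195545
Multiply by the mixture weights:
  π_I·p_I = 0.42 × 0.140095 = 0.0588397
  π_II·p_II = 0.58 × 0.195545 = 0.113416
Sum: 0.0588397 + 0.113416 = 0.172256
So the posterior for Cluster II is 0.113416 / 0.172256 ≈ 0.658.

0.658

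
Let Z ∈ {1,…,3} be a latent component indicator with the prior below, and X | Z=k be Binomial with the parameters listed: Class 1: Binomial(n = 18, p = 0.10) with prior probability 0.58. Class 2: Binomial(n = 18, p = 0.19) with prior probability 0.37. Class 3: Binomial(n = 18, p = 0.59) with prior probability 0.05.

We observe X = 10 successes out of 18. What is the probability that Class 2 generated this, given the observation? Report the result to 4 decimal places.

0.0202

By Bayes' theorem, P(k | x) = w_k f_k(x) / Σ_j w_j f_j(x).
Component likelihoods at x = 10 successes out of 18:
  p_1 = C(18,10)·0.10^10·0.90^8 = 43758·1e-10·0.430467 = 1.88364e-06
  p_2 = C(18,10)·0.19^10·0.81^8 = 43758·6.13107e-08·0.185302 = 0.000497134
  p_3 = C(18,10)·0.59^10·0.41^8 = 43758·0.00511117·0.000798493 = 0.178586
Multiply by the mixture weights:
  w_1·p_1 = 0.58 × 1.88364e-06 = 1.09251e-06
  w_2·p_2 = 0.37 × 0.000497134 = 0.00018394
  w_3·p_3 = 0.05 × 0.178586 = 0.00892932
Marginal: 1.09251e-06 + 0.00018394 + 0.00892932 = 0.00911435
P(Class 2 | the observation) = 0.00018394 / 0.00911435 ≈ 0.0202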